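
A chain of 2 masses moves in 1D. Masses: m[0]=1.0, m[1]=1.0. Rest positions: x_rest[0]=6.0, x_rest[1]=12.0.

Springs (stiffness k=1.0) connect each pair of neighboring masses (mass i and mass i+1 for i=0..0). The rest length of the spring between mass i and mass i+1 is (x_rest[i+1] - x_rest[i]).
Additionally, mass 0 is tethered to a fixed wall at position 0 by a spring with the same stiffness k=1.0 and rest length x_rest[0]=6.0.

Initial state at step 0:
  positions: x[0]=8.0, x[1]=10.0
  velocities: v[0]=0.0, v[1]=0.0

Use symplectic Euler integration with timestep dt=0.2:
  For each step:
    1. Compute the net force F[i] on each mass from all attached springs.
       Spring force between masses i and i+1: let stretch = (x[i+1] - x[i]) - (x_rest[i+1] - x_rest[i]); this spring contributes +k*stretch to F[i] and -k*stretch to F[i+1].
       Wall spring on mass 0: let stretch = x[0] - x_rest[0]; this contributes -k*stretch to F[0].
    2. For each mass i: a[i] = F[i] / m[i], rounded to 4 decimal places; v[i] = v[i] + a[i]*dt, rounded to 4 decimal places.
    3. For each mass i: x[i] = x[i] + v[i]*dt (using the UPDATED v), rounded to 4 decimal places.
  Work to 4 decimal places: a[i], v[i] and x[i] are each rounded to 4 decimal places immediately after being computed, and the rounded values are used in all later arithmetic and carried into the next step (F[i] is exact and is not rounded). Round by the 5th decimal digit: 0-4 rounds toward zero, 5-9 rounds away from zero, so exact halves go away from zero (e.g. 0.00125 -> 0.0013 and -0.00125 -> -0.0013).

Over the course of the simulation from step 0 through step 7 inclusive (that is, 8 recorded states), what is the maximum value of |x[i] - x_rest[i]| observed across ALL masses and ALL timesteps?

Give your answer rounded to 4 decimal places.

Answer: 2.0143

Derivation:
Step 0: x=[8.0000 10.0000] v=[0.0000 0.0000]
Step 1: x=[7.7600 10.1600] v=[-1.2000 0.8000]
Step 2: x=[7.3056 10.4640] v=[-2.2720 1.5200]
Step 3: x=[6.6853 10.8817] v=[-3.1014 2.0883]
Step 4: x=[5.9655 11.3715] v=[-3.5992 2.4490]
Step 5: x=[5.2233 11.8851] v=[-3.7111 2.5678]
Step 6: x=[4.5386 12.3722] v=[-3.4234 2.4354]
Step 7: x=[3.9857 12.7859] v=[-2.7644 2.0687]
Max displacement = 2.0143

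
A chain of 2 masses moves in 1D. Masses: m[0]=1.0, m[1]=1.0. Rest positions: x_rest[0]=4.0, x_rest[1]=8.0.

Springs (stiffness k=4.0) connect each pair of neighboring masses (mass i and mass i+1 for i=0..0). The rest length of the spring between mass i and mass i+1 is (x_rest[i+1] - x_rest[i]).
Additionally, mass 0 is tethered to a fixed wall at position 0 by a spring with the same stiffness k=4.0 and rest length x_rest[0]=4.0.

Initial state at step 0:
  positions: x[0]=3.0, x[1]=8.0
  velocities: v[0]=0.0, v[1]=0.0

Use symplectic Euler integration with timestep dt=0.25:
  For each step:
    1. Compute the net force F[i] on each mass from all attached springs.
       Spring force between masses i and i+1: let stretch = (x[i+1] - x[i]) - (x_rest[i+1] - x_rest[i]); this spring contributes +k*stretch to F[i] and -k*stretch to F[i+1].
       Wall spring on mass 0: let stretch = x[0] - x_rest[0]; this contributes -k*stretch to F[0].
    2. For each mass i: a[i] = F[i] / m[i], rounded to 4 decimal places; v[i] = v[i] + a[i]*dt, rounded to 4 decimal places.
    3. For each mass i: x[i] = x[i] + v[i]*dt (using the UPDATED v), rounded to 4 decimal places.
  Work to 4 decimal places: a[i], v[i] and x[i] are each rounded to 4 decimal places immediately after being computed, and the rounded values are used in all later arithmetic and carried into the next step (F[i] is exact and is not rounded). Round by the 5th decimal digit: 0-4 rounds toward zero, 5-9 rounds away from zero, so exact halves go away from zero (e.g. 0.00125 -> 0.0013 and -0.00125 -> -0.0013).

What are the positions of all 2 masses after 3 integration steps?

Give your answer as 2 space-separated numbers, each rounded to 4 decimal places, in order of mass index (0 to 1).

Step 0: x=[3.0000 8.0000] v=[0.0000 0.0000]
Step 1: x=[3.5000 7.7500] v=[2.0000 -1.0000]
Step 2: x=[4.1875 7.4375] v=[2.7500 -1.2500]
Step 3: x=[4.6406 7.3125] v=[1.8125 -0.5000]

Answer: 4.6406 7.3125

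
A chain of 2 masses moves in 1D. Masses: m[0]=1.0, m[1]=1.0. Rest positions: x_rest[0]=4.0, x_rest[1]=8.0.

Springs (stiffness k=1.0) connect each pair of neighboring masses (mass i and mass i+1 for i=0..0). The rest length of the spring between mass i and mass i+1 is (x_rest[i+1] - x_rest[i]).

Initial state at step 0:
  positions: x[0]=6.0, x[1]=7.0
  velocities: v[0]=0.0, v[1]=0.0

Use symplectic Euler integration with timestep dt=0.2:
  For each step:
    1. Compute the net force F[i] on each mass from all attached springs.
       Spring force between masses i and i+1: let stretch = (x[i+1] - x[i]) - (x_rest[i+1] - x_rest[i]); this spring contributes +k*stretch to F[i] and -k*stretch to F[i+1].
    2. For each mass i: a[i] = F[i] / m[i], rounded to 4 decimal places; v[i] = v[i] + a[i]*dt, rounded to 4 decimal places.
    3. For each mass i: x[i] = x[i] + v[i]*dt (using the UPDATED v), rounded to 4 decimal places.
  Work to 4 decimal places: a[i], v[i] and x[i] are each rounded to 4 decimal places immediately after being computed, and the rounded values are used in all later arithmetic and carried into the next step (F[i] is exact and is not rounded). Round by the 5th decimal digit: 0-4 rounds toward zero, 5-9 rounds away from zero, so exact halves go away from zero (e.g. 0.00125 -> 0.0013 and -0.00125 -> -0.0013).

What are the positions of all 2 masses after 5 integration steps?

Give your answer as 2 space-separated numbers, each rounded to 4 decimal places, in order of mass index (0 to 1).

Step 0: x=[6.0000 7.0000] v=[0.0000 0.0000]
Step 1: x=[5.8800 7.1200] v=[-0.6000 0.6000]
Step 2: x=[5.6496 7.3504] v=[-1.1520 1.1520]
Step 3: x=[5.3272 7.6728] v=[-1.6118 1.6118]
Step 4: x=[4.9387 8.0613] v=[-1.9427 1.9427]
Step 5: x=[4.5151 8.4849] v=[-2.1182 2.1182]

Answer: 4.5151 8.4849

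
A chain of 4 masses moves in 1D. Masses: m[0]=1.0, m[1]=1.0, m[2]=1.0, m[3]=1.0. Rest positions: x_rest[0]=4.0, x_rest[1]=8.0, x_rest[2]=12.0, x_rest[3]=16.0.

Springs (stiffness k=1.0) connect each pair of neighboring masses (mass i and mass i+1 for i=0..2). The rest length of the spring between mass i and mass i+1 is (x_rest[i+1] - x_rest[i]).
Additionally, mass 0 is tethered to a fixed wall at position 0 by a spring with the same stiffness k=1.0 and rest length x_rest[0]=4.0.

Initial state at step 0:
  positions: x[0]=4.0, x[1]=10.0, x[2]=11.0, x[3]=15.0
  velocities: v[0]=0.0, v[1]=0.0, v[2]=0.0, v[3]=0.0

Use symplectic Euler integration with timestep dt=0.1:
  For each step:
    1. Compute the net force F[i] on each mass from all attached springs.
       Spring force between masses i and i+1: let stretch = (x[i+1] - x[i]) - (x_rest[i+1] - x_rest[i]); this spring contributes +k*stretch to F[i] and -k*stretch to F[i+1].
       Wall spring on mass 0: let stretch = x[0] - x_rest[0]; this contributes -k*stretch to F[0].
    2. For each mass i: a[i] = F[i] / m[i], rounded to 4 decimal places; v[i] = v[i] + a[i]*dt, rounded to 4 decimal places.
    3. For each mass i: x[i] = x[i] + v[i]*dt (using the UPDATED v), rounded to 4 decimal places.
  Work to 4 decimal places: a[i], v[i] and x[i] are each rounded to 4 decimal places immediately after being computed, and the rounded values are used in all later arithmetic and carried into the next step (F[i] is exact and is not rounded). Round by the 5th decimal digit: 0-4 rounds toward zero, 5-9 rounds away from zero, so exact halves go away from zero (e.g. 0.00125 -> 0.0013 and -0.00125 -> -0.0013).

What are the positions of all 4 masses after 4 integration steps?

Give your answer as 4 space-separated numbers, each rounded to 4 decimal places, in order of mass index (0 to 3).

Answer: 4.1867 9.5222 11.2837 15.0044

Derivation:
Step 0: x=[4.0000 10.0000 11.0000 15.0000] v=[0.0000 0.0000 0.0000 0.0000]
Step 1: x=[4.0200 9.9500 11.0300 15.0000] v=[0.2000 -0.5000 0.3000 0.0000]
Step 2: x=[4.0591 9.8515 11.0889 15.0003] v=[0.3910 -0.9850 0.5890 0.0030]
Step 3: x=[4.1155 9.7075 11.1745 15.0015] v=[0.5643 -1.4405 0.8564 0.0119]
Step 4: x=[4.1867 9.5222 11.2837 15.0044] v=[0.7120 -1.8530 1.0924 0.0292]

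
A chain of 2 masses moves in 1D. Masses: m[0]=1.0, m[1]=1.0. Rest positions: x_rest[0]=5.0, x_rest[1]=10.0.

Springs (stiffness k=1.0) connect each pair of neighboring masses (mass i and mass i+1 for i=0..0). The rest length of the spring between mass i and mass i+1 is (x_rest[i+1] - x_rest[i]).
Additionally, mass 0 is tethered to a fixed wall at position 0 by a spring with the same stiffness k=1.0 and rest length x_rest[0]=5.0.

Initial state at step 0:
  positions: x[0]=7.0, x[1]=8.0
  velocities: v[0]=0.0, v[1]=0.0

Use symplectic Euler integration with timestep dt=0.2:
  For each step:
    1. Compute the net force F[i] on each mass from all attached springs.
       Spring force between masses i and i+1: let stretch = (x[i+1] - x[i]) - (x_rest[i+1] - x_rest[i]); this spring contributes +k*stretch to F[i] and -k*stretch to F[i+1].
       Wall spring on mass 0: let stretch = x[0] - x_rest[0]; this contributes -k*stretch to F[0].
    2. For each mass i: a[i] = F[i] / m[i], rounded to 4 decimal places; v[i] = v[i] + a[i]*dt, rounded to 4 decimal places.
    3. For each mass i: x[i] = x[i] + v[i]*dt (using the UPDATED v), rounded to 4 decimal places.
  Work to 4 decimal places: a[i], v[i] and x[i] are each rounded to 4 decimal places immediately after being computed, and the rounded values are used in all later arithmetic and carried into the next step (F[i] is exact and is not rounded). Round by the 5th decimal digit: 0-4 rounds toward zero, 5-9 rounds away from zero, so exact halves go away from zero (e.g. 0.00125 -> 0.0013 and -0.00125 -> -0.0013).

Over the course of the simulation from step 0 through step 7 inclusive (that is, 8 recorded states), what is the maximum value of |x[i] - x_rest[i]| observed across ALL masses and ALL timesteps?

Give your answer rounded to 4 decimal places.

Answer: 2.0143

Derivation:
Step 0: x=[7.0000 8.0000] v=[0.0000 0.0000]
Step 1: x=[6.7600 8.1600] v=[-1.2000 0.8000]
Step 2: x=[6.3056 8.4640] v=[-2.2720 1.5200]
Step 3: x=[5.6853 8.8817] v=[-3.1014 2.0883]
Step 4: x=[4.9655 9.3715] v=[-3.5992 2.4490]
Step 5: x=[4.2233 9.8851] v=[-3.7111 2.5678]
Step 6: x=[3.5386 10.3722] v=[-3.4234 2.4354]
Step 7: x=[2.9857 10.7859] v=[-2.7644 2.0687]
Max displacement = 2.0143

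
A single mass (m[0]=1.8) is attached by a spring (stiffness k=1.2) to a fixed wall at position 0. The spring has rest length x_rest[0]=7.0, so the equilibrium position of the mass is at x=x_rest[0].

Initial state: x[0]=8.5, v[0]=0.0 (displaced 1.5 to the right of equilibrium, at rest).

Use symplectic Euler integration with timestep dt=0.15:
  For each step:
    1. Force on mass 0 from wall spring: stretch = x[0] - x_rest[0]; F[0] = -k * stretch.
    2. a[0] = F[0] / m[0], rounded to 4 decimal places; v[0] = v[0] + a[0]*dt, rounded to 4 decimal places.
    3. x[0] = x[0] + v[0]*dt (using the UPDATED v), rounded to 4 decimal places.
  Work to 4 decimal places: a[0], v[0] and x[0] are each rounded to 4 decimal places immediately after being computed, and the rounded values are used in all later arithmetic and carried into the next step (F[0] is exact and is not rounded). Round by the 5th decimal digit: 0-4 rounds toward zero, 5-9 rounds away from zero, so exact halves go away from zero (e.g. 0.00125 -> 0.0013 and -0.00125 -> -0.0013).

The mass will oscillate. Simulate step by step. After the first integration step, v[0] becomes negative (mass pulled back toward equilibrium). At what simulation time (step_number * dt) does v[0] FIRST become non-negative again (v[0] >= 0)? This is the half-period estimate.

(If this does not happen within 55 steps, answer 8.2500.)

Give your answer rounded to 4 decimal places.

Answer: 3.9000

Derivation:
Step 0: x=[8.5000] v=[0.0000]
Step 1: x=[8.4775] v=[-0.1500]
Step 2: x=[8.4328] v=[-0.2978]
Step 3: x=[8.3666] v=[-0.4411]
Step 4: x=[8.2799] v=[-0.5778]
Step 5: x=[8.1740] v=[-0.7058]
Step 6: x=[8.0505] v=[-0.8232]
Step 7: x=[7.9113] v=[-0.9282]
Step 8: x=[7.7584] v=[-1.0193]
Step 9: x=[7.5941] v=[-1.0951]
Step 10: x=[7.4209] v=[-1.1545]
Step 11: x=[7.2414] v=[-1.1966]
Step 12: x=[7.0583] v=[-1.2207]
Step 13: x=[6.8743] v=[-1.2265]
Step 14: x=[6.6922] v=[-1.2139]
Step 15: x=[6.5147] v=[-1.1831]
Step 16: x=[6.3445] v=[-1.1346]
Step 17: x=[6.1841] v=[-1.0691]
Step 18: x=[6.0360] v=[-0.9875]
Step 19: x=[5.9023] v=[-0.8911]
Step 20: x=[5.7851] v=[-0.7813]
Step 21: x=[5.6861] v=[-0.6598]
Step 22: x=[5.6068] v=[-0.5284]
Step 23: x=[5.5484] v=[-0.3891]
Step 24: x=[5.5118] v=[-0.2439]
Step 25: x=[5.4975] v=[-0.0951]
Step 26: x=[5.5058] v=[0.0552]
First v>=0 after going negative at step 26, time=3.9000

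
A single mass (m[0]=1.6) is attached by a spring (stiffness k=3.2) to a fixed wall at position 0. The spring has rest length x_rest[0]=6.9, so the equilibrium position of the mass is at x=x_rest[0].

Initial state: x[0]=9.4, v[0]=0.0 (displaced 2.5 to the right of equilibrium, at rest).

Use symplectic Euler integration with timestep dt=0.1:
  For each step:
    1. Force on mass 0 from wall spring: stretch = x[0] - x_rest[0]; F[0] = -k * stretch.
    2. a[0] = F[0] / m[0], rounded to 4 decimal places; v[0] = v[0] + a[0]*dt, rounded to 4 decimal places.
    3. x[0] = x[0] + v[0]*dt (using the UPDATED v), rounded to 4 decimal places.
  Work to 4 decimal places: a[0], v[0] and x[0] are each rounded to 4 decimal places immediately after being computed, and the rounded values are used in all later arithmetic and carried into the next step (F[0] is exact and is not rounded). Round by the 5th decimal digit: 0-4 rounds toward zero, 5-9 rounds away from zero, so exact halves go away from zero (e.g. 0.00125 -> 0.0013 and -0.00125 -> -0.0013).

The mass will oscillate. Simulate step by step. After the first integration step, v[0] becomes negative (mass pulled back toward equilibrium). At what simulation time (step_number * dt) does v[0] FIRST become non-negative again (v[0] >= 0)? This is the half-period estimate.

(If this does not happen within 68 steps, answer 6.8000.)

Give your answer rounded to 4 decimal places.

Step 0: x=[9.4000] v=[0.0000]
Step 1: x=[9.3500] v=[-0.5000]
Step 2: x=[9.2510] v=[-0.9900]
Step 3: x=[9.1050] v=[-1.4602]
Step 4: x=[8.9149] v=[-1.9012]
Step 5: x=[8.6845] v=[-2.3042]
Step 6: x=[8.4184] v=[-2.6611]
Step 7: x=[8.1219] v=[-2.9648]
Step 8: x=[7.8010] v=[-3.2092]
Step 9: x=[7.4621] v=[-3.3894]
Step 10: x=[7.1119] v=[-3.5018]
Step 11: x=[6.7575] v=[-3.5442]
Step 12: x=[6.4059] v=[-3.5157]
Step 13: x=[6.0642] v=[-3.4169]
Step 14: x=[5.7392] v=[-3.2497]
Step 15: x=[5.4375] v=[-3.0175]
Step 16: x=[5.1650] v=[-2.7250]
Step 17: x=[4.9272] v=[-2.3780]
Step 18: x=[4.7289] v=[-1.9834]
Step 19: x=[4.5740] v=[-1.5492]
Step 20: x=[4.4656] v=[-1.0840]
Step 21: x=[4.4059] v=[-0.5971]
Step 22: x=[4.3961] v=[-0.0983]
Step 23: x=[4.4364] v=[0.4025]
First v>=0 after going negative at step 23, time=2.3000

Answer: 2.3000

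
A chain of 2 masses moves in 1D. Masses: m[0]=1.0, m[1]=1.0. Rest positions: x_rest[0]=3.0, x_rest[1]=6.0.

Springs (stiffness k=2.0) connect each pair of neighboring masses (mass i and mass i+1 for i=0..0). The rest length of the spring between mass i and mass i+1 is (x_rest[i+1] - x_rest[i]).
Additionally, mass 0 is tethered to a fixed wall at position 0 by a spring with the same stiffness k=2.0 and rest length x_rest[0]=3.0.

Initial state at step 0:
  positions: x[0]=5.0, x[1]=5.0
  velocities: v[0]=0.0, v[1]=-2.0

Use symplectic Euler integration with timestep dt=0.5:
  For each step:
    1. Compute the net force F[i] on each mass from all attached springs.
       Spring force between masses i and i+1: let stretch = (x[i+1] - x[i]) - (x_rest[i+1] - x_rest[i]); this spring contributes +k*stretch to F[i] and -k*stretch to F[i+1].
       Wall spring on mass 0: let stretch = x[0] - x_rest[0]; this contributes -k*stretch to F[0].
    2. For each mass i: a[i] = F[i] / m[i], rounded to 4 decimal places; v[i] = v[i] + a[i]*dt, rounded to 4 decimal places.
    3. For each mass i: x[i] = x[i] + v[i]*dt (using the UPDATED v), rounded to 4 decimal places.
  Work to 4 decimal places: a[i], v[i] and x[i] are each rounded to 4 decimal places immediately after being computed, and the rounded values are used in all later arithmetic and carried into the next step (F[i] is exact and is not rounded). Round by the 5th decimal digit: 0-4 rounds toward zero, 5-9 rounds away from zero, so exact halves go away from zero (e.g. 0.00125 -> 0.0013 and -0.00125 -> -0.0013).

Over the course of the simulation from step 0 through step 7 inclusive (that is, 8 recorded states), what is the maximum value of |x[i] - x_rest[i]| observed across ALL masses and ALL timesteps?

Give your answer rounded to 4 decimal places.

Answer: 2.7500

Derivation:
Step 0: x=[5.0000 5.0000] v=[0.0000 -2.0000]
Step 1: x=[2.5000 5.5000] v=[-5.0000 1.0000]
Step 2: x=[0.2500 6.0000] v=[-4.5000 1.0000]
Step 3: x=[0.7500 5.1250] v=[1.0000 -1.7500]
Step 4: x=[3.0625 3.5625] v=[4.6250 -3.1250]
Step 5: x=[4.0938 3.2500] v=[2.0625 -0.6250]
Step 6: x=[2.6563 4.8594] v=[-2.8751 3.2188]
Step 7: x=[0.9922 6.8673] v=[-3.3283 4.0157]
Max displacement = 2.7500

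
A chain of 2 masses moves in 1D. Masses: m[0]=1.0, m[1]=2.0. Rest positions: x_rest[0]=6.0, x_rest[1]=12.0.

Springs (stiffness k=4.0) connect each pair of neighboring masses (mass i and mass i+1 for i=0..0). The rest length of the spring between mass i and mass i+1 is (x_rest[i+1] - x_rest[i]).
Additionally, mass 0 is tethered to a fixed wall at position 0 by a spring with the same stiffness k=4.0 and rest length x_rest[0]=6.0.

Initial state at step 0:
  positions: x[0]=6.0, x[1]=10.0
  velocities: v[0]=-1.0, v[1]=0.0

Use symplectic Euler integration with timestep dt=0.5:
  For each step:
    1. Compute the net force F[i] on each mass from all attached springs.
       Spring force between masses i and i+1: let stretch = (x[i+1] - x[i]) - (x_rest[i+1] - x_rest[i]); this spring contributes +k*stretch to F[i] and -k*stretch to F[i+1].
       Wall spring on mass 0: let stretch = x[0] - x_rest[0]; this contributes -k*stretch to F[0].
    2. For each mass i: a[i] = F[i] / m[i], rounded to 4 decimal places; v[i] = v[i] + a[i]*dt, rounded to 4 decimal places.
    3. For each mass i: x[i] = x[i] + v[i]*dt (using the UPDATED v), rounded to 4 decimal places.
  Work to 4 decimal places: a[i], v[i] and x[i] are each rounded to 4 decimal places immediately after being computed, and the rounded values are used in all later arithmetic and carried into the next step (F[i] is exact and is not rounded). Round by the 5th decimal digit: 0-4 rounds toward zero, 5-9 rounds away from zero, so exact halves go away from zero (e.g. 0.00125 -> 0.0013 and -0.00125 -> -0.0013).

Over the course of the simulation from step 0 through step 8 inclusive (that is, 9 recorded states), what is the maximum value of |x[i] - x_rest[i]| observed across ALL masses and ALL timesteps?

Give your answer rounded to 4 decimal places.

Step 0: x=[6.0000 10.0000] v=[-1.0000 0.0000]
Step 1: x=[3.5000 11.0000] v=[-5.0000 2.0000]
Step 2: x=[5.0000 11.2500] v=[3.0000 0.5000]
Step 3: x=[7.7500 11.3750] v=[5.5000 0.2500]
Step 4: x=[6.3750 12.6875] v=[-2.7500 2.6250]
Step 5: x=[4.9375 13.8438] v=[-2.8750 2.3125]
Step 6: x=[7.4688 13.5469] v=[5.0626 -0.5938]
Step 7: x=[8.6094 13.2110] v=[2.2812 -0.6719]
Step 8: x=[5.7422 13.5743] v=[-5.7344 0.7265]
Max displacement = 2.6094

Answer: 2.6094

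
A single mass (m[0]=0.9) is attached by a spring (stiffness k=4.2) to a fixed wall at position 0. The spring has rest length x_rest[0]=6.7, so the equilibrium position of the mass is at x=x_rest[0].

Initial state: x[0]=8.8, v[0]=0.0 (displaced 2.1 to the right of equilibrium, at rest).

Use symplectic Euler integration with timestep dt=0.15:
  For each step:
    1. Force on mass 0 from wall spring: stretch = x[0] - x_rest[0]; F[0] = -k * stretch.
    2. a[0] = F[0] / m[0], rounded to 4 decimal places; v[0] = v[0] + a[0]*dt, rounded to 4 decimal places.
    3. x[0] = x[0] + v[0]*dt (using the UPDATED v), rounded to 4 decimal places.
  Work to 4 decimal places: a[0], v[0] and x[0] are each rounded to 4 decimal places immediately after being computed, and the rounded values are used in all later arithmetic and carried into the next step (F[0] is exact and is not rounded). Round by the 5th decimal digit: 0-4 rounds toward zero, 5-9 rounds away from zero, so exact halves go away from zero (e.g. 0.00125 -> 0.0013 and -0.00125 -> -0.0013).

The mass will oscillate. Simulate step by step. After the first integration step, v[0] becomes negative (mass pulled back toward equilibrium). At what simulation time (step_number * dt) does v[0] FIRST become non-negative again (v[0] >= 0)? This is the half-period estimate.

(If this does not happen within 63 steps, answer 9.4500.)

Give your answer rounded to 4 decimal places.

Step 0: x=[8.8000] v=[0.0000]
Step 1: x=[8.5795] v=[-1.4700]
Step 2: x=[8.1616] v=[-2.7857]
Step 3: x=[7.5903] v=[-3.8088]
Step 4: x=[6.9255] v=[-4.4320]
Step 5: x=[6.2370] v=[-4.5898]
Step 6: x=[5.5971] v=[-4.2657]
Step 7: x=[5.0730] v=[-3.4937]
Step 8: x=[4.7198] v=[-2.3548]
Step 9: x=[4.5745] v=[-0.9687]
Step 10: x=[4.6524] v=[0.5192]
First v>=0 after going negative at step 10, time=1.5000

Answer: 1.5000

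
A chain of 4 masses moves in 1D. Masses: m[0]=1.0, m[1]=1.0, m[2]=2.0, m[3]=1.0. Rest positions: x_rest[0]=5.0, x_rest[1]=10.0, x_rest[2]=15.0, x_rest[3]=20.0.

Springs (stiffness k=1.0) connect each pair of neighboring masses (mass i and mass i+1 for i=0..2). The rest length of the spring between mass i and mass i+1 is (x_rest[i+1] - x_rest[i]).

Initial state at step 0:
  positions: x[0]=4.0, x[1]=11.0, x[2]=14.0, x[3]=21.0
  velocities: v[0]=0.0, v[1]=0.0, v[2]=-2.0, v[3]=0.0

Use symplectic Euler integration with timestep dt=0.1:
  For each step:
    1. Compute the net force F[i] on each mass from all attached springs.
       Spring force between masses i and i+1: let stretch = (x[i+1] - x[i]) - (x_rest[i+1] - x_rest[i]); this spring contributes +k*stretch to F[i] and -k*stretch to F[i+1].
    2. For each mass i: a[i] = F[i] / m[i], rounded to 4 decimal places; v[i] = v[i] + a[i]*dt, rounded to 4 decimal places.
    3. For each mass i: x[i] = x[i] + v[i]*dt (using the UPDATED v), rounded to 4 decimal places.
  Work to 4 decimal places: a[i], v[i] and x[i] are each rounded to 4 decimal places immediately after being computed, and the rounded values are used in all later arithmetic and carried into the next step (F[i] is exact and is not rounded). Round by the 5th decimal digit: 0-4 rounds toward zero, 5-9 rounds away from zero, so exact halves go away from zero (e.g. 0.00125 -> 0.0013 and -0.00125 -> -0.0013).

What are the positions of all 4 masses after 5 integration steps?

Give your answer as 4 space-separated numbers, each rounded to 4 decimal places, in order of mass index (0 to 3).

Answer: 4.2791 10.4023 13.3221 20.6745

Derivation:
Step 0: x=[4.0000 11.0000 14.0000 21.0000] v=[0.0000 0.0000 -2.0000 0.0000]
Step 1: x=[4.0200 10.9600 13.8200 20.9800] v=[0.2000 -0.4000 -1.8000 -0.2000]
Step 2: x=[4.0594 10.8792 13.6615 20.9384] v=[0.3940 -0.8080 -1.5850 -0.4160]
Step 3: x=[4.1170 10.7580 13.5255 20.8740] v=[0.5760 -1.2118 -1.3603 -0.6437]
Step 4: x=[4.1910 10.5981 13.4124 20.7861] v=[0.7401 -1.5992 -1.1313 -0.8786]
Step 5: x=[4.2791 10.4023 13.3221 20.6745] v=[0.8808 -1.9585 -0.9033 -1.1160]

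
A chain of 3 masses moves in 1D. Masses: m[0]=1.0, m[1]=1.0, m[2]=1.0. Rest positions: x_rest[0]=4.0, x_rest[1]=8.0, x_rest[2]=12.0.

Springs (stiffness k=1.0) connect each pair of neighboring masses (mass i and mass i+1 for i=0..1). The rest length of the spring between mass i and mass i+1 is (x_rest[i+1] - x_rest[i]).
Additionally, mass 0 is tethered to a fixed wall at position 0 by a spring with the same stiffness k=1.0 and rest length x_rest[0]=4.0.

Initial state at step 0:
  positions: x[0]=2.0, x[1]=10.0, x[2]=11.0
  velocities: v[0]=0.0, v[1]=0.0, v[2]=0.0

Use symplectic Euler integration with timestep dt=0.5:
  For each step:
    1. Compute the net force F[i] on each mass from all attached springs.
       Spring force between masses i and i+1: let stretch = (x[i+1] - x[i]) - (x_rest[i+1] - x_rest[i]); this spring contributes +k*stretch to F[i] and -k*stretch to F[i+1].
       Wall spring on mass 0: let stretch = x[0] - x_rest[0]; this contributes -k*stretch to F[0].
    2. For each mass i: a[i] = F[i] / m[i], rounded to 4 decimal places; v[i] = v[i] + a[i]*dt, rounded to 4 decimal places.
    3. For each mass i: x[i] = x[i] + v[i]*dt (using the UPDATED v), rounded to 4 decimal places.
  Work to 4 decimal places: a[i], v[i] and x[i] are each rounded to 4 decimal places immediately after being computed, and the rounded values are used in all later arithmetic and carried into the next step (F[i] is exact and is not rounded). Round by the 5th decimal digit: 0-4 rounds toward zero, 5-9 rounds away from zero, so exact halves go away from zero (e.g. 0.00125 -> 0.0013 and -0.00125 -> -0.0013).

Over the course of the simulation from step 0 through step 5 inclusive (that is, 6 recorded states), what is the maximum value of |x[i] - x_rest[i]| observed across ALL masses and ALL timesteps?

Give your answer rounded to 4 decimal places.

Answer: 2.4844

Derivation:
Step 0: x=[2.0000 10.0000 11.0000] v=[0.0000 0.0000 0.0000]
Step 1: x=[3.5000 8.2500 11.7500] v=[3.0000 -3.5000 1.5000]
Step 2: x=[5.3125 6.1875 12.6250] v=[3.6250 -4.1250 1.7500]
Step 3: x=[6.0157 5.5156 12.8907] v=[1.4063 -1.3438 0.5313]
Step 4: x=[5.0899 6.8125 12.3126] v=[-1.8516 2.5938 -1.1563]
Step 5: x=[3.3223 9.0538 11.3594] v=[-3.5353 4.4826 -1.9064]
Max displacement = 2.4844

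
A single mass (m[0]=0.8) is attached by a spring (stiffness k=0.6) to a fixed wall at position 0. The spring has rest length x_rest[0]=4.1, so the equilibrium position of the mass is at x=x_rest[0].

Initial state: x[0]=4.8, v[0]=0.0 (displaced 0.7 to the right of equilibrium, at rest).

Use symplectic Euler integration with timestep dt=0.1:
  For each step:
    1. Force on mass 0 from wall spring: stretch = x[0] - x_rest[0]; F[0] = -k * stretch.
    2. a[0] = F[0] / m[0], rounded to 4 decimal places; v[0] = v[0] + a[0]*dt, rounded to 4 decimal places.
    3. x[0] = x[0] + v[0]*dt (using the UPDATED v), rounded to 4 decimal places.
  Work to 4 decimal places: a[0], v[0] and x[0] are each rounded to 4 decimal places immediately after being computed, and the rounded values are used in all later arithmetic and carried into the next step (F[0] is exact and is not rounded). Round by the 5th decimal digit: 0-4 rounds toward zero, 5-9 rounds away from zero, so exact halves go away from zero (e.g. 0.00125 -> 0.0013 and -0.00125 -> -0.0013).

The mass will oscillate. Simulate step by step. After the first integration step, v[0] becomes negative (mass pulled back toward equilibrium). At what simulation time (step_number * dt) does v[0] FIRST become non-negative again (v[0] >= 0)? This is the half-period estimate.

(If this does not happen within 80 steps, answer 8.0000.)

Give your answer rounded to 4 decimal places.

Step 0: x=[4.8000] v=[0.0000]
Step 1: x=[4.7948] v=[-0.0525]
Step 2: x=[4.7843] v=[-0.1046]
Step 3: x=[4.7687] v=[-0.1559]
Step 4: x=[4.7481] v=[-0.2061]
Step 5: x=[4.7226] v=[-0.2547]
Step 6: x=[4.6925] v=[-0.3014]
Step 7: x=[4.6579] v=[-0.3458]
Step 8: x=[4.6191] v=[-0.3876]
Step 9: x=[4.5765] v=[-0.4265]
Step 10: x=[4.5303] v=[-0.4622]
Step 11: x=[4.4809] v=[-0.4945]
Step 12: x=[4.4286] v=[-0.5231]
Step 13: x=[4.3738] v=[-0.5478]
Step 14: x=[4.3170] v=[-0.5683]
Step 15: x=[4.2585] v=[-0.5846]
Step 16: x=[4.1989] v=[-0.5965]
Step 17: x=[4.1385] v=[-0.6039]
Step 18: x=[4.0778] v=[-0.6068]
Step 19: x=[4.0173] v=[-0.6051]
Step 20: x=[3.9574] v=[-0.5989]
Step 21: x=[3.8986] v=[-0.5882]
Step 22: x=[3.8413] v=[-0.5731]
Step 23: x=[3.7859] v=[-0.5537]
Step 24: x=[3.7329] v=[-0.5301]
Step 25: x=[3.6826] v=[-0.5026]
Step 26: x=[3.6355] v=[-0.4713]
Step 27: x=[3.5919] v=[-0.4365]
Step 28: x=[3.5521] v=[-0.3984]
Step 29: x=[3.5164] v=[-0.3573]
Step 30: x=[3.4851] v=[-0.3135]
Step 31: x=[3.4584] v=[-0.2674]
Step 32: x=[3.4365] v=[-0.2193]
Step 33: x=[3.4196] v=[-0.1695]
Step 34: x=[3.4078] v=[-0.1185]
Step 35: x=[3.4011] v=[-0.0666]
Step 36: x=[3.3997] v=[-0.0142]
Step 37: x=[3.4035] v=[0.0383]
First v>=0 after going negative at step 37, time=3.7000

Answer: 3.7000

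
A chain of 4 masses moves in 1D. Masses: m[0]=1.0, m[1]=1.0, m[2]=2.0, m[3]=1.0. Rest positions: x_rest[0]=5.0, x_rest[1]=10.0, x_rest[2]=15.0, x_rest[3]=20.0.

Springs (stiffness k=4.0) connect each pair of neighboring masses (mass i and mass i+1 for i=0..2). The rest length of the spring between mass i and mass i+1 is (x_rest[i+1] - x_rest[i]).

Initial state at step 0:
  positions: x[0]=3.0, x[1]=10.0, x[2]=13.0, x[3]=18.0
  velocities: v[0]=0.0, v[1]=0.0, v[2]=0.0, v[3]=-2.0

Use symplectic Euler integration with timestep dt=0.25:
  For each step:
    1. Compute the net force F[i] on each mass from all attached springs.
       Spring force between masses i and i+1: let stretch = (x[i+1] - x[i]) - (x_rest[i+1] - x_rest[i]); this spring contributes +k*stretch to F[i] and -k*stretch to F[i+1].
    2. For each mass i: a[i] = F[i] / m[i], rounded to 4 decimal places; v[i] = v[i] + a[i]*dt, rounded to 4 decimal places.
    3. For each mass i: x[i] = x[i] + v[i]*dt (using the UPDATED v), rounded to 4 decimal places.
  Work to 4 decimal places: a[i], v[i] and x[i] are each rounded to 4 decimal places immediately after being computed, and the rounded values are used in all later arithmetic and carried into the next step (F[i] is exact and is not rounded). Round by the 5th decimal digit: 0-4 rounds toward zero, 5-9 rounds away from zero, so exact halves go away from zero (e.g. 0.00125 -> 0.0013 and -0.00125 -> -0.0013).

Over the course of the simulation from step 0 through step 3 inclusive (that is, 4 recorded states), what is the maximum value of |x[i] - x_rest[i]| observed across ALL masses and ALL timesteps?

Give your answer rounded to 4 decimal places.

Answer: 3.0625

Derivation:
Step 0: x=[3.0000 10.0000 13.0000 18.0000] v=[0.0000 0.0000 0.0000 -2.0000]
Step 1: x=[3.5000 9.0000 13.2500 17.5000] v=[2.0000 -4.0000 1.0000 -2.0000]
Step 2: x=[4.1250 7.6875 13.5000 17.1875] v=[2.5000 -5.2500 1.0000 -1.2500]
Step 3: x=[4.3906 6.9375 13.4844 17.2031] v=[1.0625 -3.0000 -0.0625 0.0625]
Max displacement = 3.0625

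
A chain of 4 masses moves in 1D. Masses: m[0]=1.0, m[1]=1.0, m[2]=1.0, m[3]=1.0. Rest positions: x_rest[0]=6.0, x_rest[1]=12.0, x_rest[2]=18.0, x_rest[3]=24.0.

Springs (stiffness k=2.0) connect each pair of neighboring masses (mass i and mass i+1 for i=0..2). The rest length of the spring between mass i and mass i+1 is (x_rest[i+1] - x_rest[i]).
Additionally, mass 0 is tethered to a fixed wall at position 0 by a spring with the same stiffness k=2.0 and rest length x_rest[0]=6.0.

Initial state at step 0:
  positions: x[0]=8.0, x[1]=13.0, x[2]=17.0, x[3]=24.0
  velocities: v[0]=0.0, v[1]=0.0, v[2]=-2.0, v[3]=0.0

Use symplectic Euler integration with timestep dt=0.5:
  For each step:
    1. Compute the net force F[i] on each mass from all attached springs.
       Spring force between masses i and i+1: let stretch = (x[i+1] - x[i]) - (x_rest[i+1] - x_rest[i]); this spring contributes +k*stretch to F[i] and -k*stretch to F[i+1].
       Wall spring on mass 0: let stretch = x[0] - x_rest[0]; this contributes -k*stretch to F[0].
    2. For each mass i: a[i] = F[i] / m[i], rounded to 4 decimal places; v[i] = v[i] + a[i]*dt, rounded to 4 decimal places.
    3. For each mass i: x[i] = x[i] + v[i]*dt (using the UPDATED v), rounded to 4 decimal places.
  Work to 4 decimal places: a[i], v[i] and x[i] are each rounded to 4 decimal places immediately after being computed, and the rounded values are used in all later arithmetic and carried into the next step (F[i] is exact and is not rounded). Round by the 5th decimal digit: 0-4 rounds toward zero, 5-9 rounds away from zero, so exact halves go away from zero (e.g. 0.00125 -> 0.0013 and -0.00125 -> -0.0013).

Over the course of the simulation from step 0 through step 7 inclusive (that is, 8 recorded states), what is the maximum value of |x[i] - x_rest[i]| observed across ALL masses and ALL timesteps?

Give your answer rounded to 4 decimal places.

Step 0: x=[8.0000 13.0000 17.0000 24.0000] v=[0.0000 0.0000 -2.0000 0.0000]
Step 1: x=[6.5000 12.5000 17.5000 23.5000] v=[-3.0000 -1.0000 1.0000 -1.0000]
Step 2: x=[4.7500 11.5000 18.5000 23.0000] v=[-3.5000 -2.0000 2.0000 -1.0000]
Step 3: x=[4.0000 10.6250 18.2500 23.2500] v=[-1.5000 -1.7500 -0.5000 0.5000]
Step 4: x=[4.5625 10.2500 16.6875 24.0000] v=[1.1250 -0.7500 -3.1250 1.5000]
Step 5: x=[5.6875 10.2500 15.5625 24.0938] v=[2.2500 0.0000 -2.2500 0.1875]
Step 6: x=[6.2500 10.6250 16.0469 22.9219] v=[1.1250 0.7500 0.9688 -2.3438]
Step 7: x=[5.8750 11.5235 17.2579 21.3125] v=[-0.7500 1.7969 2.4219 -3.2188]
Max displacement = 2.6875

Answer: 2.6875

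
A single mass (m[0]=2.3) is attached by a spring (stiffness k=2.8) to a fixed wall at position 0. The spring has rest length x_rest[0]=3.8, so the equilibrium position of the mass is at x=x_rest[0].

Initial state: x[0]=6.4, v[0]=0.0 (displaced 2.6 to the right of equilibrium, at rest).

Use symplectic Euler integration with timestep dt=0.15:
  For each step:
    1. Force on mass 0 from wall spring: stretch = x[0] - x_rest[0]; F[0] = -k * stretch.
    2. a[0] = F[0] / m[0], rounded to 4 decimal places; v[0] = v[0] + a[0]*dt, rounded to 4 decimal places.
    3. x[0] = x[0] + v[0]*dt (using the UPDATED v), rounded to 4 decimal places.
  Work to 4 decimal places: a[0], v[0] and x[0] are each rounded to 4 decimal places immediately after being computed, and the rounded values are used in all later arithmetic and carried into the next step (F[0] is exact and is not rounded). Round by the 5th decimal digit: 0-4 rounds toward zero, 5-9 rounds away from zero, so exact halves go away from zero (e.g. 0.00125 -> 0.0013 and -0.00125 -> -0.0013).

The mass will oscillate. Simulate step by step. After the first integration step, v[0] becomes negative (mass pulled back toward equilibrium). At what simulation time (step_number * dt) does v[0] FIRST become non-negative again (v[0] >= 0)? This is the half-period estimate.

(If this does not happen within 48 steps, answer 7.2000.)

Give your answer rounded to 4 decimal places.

Answer: 2.8500

Derivation:
Step 0: x=[6.4000] v=[0.0000]
Step 1: x=[6.3288] v=[-0.4748]
Step 2: x=[6.1883] v=[-0.9366]
Step 3: x=[5.9824] v=[-1.3727]
Step 4: x=[5.7167] v=[-1.7712]
Step 5: x=[5.3985] v=[-2.1212]
Step 6: x=[5.0365] v=[-2.4131]
Step 7: x=[4.6407] v=[-2.6389]
Step 8: x=[4.2218] v=[-2.7924]
Step 9: x=[3.7914] v=[-2.8694]
Step 10: x=[3.3612] v=[-2.8678]
Step 11: x=[2.9430] v=[-2.7877]
Step 12: x=[2.5483] v=[-2.6312]
Step 13: x=[2.1879] v=[-2.4026]
Step 14: x=[1.8717] v=[-2.1082]
Step 15: x=[1.6083] v=[-1.7561]
Step 16: x=[1.4049] v=[-1.3559]
Step 17: x=[1.2671] v=[-0.9185]
Step 18: x=[1.1987] v=[-0.4560]
Step 19: x=[1.2016] v=[0.0190]
First v>=0 after going negative at step 19, time=2.8500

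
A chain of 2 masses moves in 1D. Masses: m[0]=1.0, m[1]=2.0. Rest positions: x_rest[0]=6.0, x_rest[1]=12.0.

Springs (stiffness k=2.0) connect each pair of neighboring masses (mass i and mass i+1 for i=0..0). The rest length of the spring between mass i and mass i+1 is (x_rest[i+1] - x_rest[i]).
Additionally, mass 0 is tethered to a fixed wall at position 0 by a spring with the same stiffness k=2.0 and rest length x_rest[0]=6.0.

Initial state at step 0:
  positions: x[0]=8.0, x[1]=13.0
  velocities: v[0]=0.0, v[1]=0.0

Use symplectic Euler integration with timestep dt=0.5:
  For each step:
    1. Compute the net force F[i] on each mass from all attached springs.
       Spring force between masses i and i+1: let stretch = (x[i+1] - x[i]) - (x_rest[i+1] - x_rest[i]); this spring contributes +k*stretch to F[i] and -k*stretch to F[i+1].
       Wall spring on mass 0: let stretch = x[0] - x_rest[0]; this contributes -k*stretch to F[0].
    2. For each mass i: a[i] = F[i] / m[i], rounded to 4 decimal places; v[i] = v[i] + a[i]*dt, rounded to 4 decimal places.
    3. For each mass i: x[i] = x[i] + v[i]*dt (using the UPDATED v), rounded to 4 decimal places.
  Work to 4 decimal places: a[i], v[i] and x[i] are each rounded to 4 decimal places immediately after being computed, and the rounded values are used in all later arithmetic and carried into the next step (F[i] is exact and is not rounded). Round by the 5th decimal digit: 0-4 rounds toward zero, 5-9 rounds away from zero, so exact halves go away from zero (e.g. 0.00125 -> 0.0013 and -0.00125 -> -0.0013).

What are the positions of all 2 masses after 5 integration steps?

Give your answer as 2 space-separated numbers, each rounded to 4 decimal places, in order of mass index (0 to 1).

Answer: 7.2675 11.2392

Derivation:
Step 0: x=[8.0000 13.0000] v=[0.0000 0.0000]
Step 1: x=[6.5000 13.2500] v=[-3.0000 0.5000]
Step 2: x=[5.1250 13.3125] v=[-2.7500 0.1250]
Step 3: x=[5.2813 12.8281] v=[0.3125 -0.9688]
Step 4: x=[6.5703 11.9570] v=[2.5780 -1.7422]
Step 5: x=[7.2675 11.2392] v=[1.3944 -1.4356]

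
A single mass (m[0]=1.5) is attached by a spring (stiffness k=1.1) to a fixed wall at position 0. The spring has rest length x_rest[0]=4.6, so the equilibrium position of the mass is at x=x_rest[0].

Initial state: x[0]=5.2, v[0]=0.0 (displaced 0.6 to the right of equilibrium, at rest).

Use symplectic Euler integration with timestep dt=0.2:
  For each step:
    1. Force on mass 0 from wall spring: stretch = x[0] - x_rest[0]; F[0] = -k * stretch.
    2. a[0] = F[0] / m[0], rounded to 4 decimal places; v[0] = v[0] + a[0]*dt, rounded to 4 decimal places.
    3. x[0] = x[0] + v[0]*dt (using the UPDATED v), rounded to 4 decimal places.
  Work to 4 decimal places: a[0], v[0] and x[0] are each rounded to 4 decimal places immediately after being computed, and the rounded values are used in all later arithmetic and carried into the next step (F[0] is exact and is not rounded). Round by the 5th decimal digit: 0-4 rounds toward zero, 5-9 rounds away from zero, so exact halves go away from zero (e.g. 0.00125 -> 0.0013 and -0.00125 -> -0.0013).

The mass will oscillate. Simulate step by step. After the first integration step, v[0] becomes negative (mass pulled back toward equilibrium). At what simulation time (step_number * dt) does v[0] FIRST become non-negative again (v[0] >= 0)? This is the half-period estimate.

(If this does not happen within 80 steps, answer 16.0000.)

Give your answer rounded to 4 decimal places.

Step 0: x=[5.2000] v=[0.0000]
Step 1: x=[5.1824] v=[-0.0880]
Step 2: x=[5.1477] v=[-0.1734]
Step 3: x=[5.0970] v=[-0.2537]
Step 4: x=[5.0317] v=[-0.3266]
Step 5: x=[4.9537] v=[-0.3899]
Step 6: x=[4.8653] v=[-0.4418]
Step 7: x=[4.7692] v=[-0.4807]
Step 8: x=[4.6681] v=[-0.5055]
Step 9: x=[4.5650] v=[-0.5155]
Step 10: x=[4.4629] v=[-0.5104]
Step 11: x=[4.3648] v=[-0.4903]
Step 12: x=[4.2736] v=[-0.4558]
Step 13: x=[4.1920] v=[-0.4079]
Step 14: x=[4.1224] v=[-0.3481]
Step 15: x=[4.0668] v=[-0.2781]
Step 16: x=[4.0268] v=[-0.1999]
Step 17: x=[4.0036] v=[-0.1158]
Step 18: x=[3.9979] v=[-0.0283]
Step 19: x=[4.0099] v=[0.0600]
First v>=0 after going negative at step 19, time=3.8000

Answer: 3.8000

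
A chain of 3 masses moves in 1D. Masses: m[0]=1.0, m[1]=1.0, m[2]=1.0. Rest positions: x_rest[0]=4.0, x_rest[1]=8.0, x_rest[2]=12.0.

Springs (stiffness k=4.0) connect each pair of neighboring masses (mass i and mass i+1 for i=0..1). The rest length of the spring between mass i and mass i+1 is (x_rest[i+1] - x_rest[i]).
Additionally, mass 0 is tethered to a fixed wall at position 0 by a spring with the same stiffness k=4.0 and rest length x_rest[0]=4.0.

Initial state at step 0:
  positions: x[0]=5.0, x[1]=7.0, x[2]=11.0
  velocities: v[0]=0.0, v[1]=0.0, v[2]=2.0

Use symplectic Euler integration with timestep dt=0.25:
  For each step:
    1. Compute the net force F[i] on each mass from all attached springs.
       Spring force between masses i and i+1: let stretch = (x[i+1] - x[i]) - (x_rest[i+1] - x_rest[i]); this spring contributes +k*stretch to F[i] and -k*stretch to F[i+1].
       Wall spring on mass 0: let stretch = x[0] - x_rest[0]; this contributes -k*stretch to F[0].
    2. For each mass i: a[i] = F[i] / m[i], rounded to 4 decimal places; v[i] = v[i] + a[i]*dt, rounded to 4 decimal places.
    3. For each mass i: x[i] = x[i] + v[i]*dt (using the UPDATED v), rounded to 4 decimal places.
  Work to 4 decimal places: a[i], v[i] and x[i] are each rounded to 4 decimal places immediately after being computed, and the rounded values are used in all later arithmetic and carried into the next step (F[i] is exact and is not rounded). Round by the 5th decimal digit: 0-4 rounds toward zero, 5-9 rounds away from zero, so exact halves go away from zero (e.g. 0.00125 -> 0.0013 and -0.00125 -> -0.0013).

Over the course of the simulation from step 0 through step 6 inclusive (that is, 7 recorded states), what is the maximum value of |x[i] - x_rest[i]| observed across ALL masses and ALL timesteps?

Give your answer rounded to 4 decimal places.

Step 0: x=[5.0000 7.0000 11.0000] v=[0.0000 0.0000 2.0000]
Step 1: x=[4.2500 7.5000 11.5000] v=[-3.0000 2.0000 2.0000]
Step 2: x=[3.2500 8.1875 12.0000] v=[-4.0000 2.7500 2.0000]
Step 3: x=[2.6719 8.5938 12.5469] v=[-2.3125 1.6250 2.1875]
Step 4: x=[2.9063 8.5079 13.1055] v=[0.9375 -0.3438 2.2344]
Step 5: x=[3.8145 8.1710 13.5147] v=[3.6328 -1.3478 1.6368]
Step 6: x=[4.8582 8.0809 13.5880] v=[4.1748 -0.3606 0.2931]
Max displacement = 1.5880

Answer: 1.5880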